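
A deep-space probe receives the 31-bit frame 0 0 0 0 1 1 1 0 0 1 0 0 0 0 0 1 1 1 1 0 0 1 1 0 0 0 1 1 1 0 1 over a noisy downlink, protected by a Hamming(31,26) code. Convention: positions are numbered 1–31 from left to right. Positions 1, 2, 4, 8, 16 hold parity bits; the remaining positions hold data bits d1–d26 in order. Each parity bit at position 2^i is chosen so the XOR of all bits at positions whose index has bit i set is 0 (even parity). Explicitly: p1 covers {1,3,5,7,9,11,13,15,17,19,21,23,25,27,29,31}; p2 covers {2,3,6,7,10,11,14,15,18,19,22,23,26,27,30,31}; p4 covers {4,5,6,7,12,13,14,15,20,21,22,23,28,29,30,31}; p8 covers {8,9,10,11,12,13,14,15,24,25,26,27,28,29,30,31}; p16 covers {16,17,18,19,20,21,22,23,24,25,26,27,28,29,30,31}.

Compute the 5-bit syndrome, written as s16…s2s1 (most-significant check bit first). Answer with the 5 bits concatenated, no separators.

01010

s1 (pos 1,3,5,7,9,11,13,15,17,19,21,23,25,27,29,31): 0⊕0⊕1⊕1⊕0⊕0⊕0⊕0⊕1⊕1⊕0⊕1⊕0⊕1⊕1⊕1 = 0
s2 (pos 2,3,6,7,10,11,14,15,18,19,22,23,26,27,30,31): 0⊕0⊕1⊕1⊕1⊕0⊕0⊕0⊕1⊕1⊕1⊕1⊕0⊕1⊕0⊕1 = 1
s4 (pos 4,5,6,7,12,13,14,15,20,21,22,23,28,29,30,31): 0⊕1⊕1⊕1⊕0⊕0⊕0⊕0⊕0⊕0⊕1⊕1⊕1⊕1⊕0⊕1 = 0
s8 (pos 8,9,10,11,12,13,14,15,24,25,26,27,28,29,30,31): 0⊕0⊕1⊕0⊕0⊕0⊕0⊕0⊕0⊕0⊕0⊕1⊕1⊕1⊕0⊕1 = 1
s16 (pos 16,17,18,19,20,21,22,23,24,25,26,27,28,29,30,31): 1⊕1⊕1⊕1⊕0⊕0⊕1⊕1⊕0⊕0⊕0⊕1⊕1⊕1⊕0⊕1 = 0
Syndrome s16…s1 = 01010 → error at position 10.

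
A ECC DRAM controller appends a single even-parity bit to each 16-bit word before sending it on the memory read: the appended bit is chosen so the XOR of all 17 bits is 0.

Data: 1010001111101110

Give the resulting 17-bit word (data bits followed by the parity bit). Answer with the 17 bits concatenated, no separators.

10100011111011100

XOR of the 16 data bits: 1⊕0⊕1⊕0⊕0⊕0⊕1⊕1⊕1⊕1⊕1⊕0⊕1⊕1⊕1⊕0 = 0
Parity bit = 0 (so all 17 bits XOR to 0).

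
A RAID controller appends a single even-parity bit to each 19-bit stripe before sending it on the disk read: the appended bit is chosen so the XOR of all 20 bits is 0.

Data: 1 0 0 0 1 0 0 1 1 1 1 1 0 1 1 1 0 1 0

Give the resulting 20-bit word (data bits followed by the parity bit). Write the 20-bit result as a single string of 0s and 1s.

XOR of the 19 data bits: 1⊕0⊕0⊕0⊕1⊕0⊕0⊕1⊕1⊕1⊕1⊕1⊕0⊕1⊕1⊕1⊕0⊕1⊕0 = 1
Parity bit = 1 (so all 20 bits XOR to 0).

10001001111101110101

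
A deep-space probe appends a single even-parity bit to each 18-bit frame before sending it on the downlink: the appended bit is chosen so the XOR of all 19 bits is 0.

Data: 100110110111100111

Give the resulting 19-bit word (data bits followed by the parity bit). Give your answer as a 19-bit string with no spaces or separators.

1001101101111001110

XOR of the 18 data bits: 1⊕0⊕0⊕1⊕1⊕0⊕1⊕1⊕0⊕1⊕1⊕1⊕1⊕0⊕0⊕1⊕1⊕1 = 0
Parity bit = 0 (so all 19 bits XOR to 0).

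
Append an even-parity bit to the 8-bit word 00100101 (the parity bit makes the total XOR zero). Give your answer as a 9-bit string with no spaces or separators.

XOR of the 8 data bits: 0⊕0⊕1⊕0⊕0⊕1⊕0⊕1 = 1
Parity bit = 1 (so all 9 bits XOR to 0).

001001011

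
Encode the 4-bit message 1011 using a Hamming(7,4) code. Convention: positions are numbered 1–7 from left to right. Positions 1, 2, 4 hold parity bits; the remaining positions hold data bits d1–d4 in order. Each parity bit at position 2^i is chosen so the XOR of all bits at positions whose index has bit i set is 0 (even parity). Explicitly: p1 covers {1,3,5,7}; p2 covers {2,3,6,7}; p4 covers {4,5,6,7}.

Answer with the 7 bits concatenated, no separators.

0110011

Place data at non-parity positions: p1 p2 1 p4 0 1 1
p1 (pos 1,3,5,7): XOR of data positions = 1⊕0⊕1 = 0
p2 (pos 2,3,6,7): XOR of data positions = 1⊕1⊕1 = 1
p4 (pos 4,5,6,7): XOR of data positions = 0⊕1⊕1 = 0
Codeword: 0110011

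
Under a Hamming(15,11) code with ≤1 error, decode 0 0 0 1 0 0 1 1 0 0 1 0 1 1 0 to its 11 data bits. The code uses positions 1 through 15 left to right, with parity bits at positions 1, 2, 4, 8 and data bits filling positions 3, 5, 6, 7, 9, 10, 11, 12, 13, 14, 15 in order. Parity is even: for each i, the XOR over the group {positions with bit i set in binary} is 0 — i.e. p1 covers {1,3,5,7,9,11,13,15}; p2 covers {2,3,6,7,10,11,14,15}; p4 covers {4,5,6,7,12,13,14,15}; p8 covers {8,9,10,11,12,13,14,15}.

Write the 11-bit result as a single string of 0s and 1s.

10010010110

s1 (pos 1,3,5,7,9,11,13,15): 0⊕0⊕0⊕1⊕0⊕1⊕1⊕0 = 1
s2 (pos 2,3,6,7,10,11,14,15): 0⊕0⊕0⊕1⊕0⊕1⊕1⊕0 = 1
s4 (pos 4,5,6,7,12,13,14,15): 1⊕0⊕0⊕1⊕0⊕1⊕1⊕0 = 0
s8 (pos 8,9,10,11,12,13,14,15): 1⊕0⊕0⊕1⊕0⊕1⊕1⊕0 = 0
Syndrome s8…s1 = 0011 → error at position 3.
Flip position 3: 000100110010110 → 001100110010110
Read data bits from positions 3,5,6,7,9,10,11,12,13,14,15: 10010010110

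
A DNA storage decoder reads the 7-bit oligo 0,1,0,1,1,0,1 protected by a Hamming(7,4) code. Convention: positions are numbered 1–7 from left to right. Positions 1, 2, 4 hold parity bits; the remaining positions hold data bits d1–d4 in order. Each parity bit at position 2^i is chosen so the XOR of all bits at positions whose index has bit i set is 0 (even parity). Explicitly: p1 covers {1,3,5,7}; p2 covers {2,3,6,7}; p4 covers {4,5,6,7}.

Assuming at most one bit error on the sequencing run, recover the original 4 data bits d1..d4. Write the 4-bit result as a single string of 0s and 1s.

0101

s1 (pos 1,3,5,7): 0⊕0⊕1⊕1 = 0
s2 (pos 2,3,6,7): 1⊕0⊕0⊕1 = 0
s4 (pos 4,5,6,7): 1⊕1⊕0⊕1 = 1
Syndrome s4…s1 = 100 → error at position 4.
Flip position 4: 0101101 → 0100101
Read data bits from positions 3,5,6,7: 0101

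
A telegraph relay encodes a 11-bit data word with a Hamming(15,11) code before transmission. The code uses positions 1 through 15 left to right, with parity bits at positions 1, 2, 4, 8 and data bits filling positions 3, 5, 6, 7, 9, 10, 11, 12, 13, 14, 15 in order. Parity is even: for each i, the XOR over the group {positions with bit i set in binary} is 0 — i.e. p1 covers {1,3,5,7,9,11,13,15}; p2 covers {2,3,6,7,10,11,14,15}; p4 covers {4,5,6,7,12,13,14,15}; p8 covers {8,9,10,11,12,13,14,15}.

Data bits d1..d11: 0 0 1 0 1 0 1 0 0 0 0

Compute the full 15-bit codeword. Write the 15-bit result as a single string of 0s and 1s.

Place data at non-parity positions: p1 p2 0 p4 0 1 0 p8 1 0 1 0 0 0 0
p1 (pos 1,3,5,7,9,11,13,15): XOR of data positions = 0⊕0⊕0⊕1⊕1⊕0⊕0 = 0
p2 (pos 2,3,6,7,10,11,14,15): XOR of data positions = 0⊕1⊕0⊕0⊕1⊕0⊕0 = 0
p4 (pos 4,5,6,7,12,13,14,15): XOR of data positions = 0⊕1⊕0⊕0⊕0⊕0⊕0 = 1
p8 (pos 8,9,10,11,12,13,14,15): XOR of data positions = 1⊕0⊕1⊕0⊕0⊕0⊕0 = 0
Codeword: 000101001010000

000101001010000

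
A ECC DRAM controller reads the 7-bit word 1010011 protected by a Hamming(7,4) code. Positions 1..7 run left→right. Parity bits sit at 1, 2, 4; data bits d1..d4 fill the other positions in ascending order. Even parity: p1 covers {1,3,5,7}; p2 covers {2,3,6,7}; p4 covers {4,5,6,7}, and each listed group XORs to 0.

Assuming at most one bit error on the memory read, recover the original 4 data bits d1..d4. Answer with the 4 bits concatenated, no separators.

s1 (pos 1,3,5,7): 1⊕1⊕0⊕1 = 1
s2 (pos 2,3,6,7): 0⊕1⊕1⊕1 = 1
s4 (pos 4,5,6,7): 0⊕0⊕1⊕1 = 0
Syndrome s4…s1 = 011 → error at position 3.
Flip position 3: 1010011 → 1000011
Read data bits from positions 3,5,6,7: 0011

0011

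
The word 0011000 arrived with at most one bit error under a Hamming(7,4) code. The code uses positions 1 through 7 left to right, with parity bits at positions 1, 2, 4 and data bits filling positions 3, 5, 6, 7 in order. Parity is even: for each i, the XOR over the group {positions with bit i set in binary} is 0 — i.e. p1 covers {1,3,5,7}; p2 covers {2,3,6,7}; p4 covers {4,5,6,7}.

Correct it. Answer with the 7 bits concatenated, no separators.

s1 (pos 1,3,5,7): 0⊕1⊕0⊕0 = 1
s2 (pos 2,3,6,7): 0⊕1⊕0⊕0 = 1
s4 (pos 4,5,6,7): 1⊕0⊕0⊕0 = 1
Syndrome s4…s1 = 111 → error at position 7.
Flip position 7: 0011000 → 0011001

0011001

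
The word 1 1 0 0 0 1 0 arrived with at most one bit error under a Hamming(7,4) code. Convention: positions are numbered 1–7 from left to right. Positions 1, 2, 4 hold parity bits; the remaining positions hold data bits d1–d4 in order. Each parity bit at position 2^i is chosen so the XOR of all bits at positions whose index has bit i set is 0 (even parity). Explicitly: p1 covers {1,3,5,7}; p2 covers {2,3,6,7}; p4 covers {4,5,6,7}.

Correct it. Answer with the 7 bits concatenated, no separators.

s1 (pos 1,3,5,7): 1⊕0⊕0⊕0 = 1
s2 (pos 2,3,6,7): 1⊕0⊕1⊕0 = 0
s4 (pos 4,5,6,7): 0⊕0⊕1⊕0 = 1
Syndrome s4…s1 = 101 → error at position 5.
Flip position 5: 1100010 → 1100110

1100110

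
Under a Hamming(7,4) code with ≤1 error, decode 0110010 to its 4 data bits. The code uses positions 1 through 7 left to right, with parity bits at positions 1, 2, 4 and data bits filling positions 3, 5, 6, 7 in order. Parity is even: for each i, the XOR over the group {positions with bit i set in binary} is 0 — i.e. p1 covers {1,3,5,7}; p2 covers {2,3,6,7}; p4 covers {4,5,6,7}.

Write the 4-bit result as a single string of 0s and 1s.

1011

s1 (pos 1,3,5,7): 0⊕1⊕0⊕0 = 1
s2 (pos 2,3,6,7): 1⊕1⊕1⊕0 = 1
s4 (pos 4,5,6,7): 0⊕0⊕1⊕0 = 1
Syndrome s4…s1 = 111 → error at position 7.
Flip position 7: 0110010 → 0110011
Read data bits from positions 3,5,6,7: 1011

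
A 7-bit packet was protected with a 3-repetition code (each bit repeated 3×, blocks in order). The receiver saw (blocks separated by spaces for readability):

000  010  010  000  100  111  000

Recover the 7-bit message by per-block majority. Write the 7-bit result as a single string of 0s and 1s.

Block 1 (000): 0 ones → 0
Block 2 (010): 1 one → 0
Block 3 (010): 1 one → 0
Block 4 (000): 0 ones → 0
Block 5 (100): 1 one → 0
Block 6 (111): 3 ones → 1
Block 7 (000): 0 ones → 0

0000010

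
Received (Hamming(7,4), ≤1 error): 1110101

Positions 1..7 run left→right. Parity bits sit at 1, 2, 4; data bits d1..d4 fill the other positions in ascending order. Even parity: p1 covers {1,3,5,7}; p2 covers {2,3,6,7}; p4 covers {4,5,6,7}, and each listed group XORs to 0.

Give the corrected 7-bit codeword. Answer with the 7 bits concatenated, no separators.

s1 (pos 1,3,5,7): 1⊕1⊕1⊕1 = 0
s2 (pos 2,3,6,7): 1⊕1⊕0⊕1 = 1
s4 (pos 4,5,6,7): 0⊕1⊕0⊕1 = 0
Syndrome s4…s1 = 010 → error at position 2.
Flip position 2: 1110101 → 1010101

1010101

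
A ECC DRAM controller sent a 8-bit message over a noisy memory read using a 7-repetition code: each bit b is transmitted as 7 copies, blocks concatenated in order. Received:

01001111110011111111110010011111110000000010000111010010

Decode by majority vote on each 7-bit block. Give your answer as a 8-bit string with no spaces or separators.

Block 1 (0100111): 4 ones → 1
Block 2 (1110011): 5 ones → 1
Block 3 (1111111): 7 ones → 1
Block 4 (1001001): 3 ones → 0
Block 5 (1111110): 6 ones → 1
Block 6 (0000000): 0 ones → 0
Block 7 (1000011): 3 ones → 0
Block 8 (1010010): 3 ones → 0

11101000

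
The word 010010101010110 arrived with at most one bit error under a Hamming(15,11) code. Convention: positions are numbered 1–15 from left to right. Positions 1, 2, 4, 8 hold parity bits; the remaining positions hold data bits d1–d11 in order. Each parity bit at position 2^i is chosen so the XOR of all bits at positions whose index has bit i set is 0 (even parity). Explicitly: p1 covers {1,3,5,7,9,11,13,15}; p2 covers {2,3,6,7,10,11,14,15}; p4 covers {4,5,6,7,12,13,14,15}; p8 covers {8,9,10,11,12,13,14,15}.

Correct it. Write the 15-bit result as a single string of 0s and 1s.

s1 (pos 1,3,5,7,9,11,13,15): 0⊕0⊕1⊕1⊕1⊕1⊕1⊕0 = 1
s2 (pos 2,3,6,7,10,11,14,15): 1⊕0⊕0⊕1⊕0⊕1⊕1⊕0 = 0
s4 (pos 4,5,6,7,12,13,14,15): 0⊕1⊕0⊕1⊕0⊕1⊕1⊕0 = 0
s8 (pos 8,9,10,11,12,13,14,15): 0⊕1⊕0⊕1⊕0⊕1⊕1⊕0 = 0
Syndrome s8…s1 = 0001 → error at position 1.
Flip position 1: 010010101010110 → 110010101010110

110010101010110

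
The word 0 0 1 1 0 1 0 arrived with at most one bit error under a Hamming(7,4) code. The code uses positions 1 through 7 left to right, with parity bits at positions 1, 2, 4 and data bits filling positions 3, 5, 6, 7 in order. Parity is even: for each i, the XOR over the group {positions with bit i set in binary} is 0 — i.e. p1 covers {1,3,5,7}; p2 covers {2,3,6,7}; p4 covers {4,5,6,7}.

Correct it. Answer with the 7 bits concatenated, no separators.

s1 (pos 1,3,5,7): 0⊕1⊕0⊕0 = 1
s2 (pos 2,3,6,7): 0⊕1⊕1⊕0 = 0
s4 (pos 4,5,6,7): 1⊕0⊕1⊕0 = 0
Syndrome s4…s1 = 001 → error at position 1.
Flip position 1: 0011010 → 1011010

1011010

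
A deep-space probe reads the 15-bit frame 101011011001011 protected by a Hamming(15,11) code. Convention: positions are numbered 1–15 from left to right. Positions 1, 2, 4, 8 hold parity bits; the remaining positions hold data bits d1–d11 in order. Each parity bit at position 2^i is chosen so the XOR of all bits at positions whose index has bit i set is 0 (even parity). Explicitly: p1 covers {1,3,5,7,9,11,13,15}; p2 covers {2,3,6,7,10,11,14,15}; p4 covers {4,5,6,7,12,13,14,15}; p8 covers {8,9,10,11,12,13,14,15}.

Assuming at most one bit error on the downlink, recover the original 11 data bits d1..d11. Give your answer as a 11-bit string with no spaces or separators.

11101001111

s1 (pos 1,3,5,7,9,11,13,15): 1⊕1⊕1⊕0⊕1⊕0⊕0⊕1 = 1
s2 (pos 2,3,6,7,10,11,14,15): 0⊕1⊕1⊕0⊕0⊕0⊕1⊕1 = 0
s4 (pos 4,5,6,7,12,13,14,15): 0⊕1⊕1⊕0⊕1⊕0⊕1⊕1 = 1
s8 (pos 8,9,10,11,12,13,14,15): 1⊕1⊕0⊕0⊕1⊕0⊕1⊕1 = 1
Syndrome s8…s1 = 1101 → error at position 13.
Flip position 13: 101011011001011 → 101011011001111
Read data bits from positions 3,5,6,7,9,10,11,12,13,14,15: 11101001111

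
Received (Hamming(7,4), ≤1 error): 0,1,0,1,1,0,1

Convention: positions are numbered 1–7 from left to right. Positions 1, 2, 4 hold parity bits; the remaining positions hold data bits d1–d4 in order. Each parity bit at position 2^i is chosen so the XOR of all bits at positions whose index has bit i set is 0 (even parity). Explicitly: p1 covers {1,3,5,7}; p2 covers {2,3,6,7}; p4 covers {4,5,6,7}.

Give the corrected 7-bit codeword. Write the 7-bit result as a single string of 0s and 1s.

0100101

s1 (pos 1,3,5,7): 0⊕0⊕1⊕1 = 0
s2 (pos 2,3,6,7): 1⊕0⊕0⊕1 = 0
s4 (pos 4,5,6,7): 1⊕1⊕0⊕1 = 1
Syndrome s4…s1 = 100 → error at position 4.
Flip position 4: 0101101 → 0100101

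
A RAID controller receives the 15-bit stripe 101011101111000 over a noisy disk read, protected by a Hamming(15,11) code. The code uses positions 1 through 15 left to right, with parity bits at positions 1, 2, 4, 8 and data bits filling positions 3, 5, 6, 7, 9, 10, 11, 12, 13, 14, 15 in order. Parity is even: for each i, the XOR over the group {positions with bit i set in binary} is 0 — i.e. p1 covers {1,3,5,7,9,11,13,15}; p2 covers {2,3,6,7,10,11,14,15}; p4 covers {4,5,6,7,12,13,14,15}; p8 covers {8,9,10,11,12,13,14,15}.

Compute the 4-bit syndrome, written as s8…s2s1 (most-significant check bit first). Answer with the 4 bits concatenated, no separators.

0010

s1 (pos 1,3,5,7,9,11,13,15): 1⊕1⊕1⊕1⊕1⊕1⊕0⊕0 = 0
s2 (pos 2,3,6,7,10,11,14,15): 0⊕1⊕1⊕1⊕1⊕1⊕0⊕0 = 1
s4 (pos 4,5,6,7,12,13,14,15): 0⊕1⊕1⊕1⊕1⊕0⊕0⊕0 = 0
s8 (pos 8,9,10,11,12,13,14,15): 0⊕1⊕1⊕1⊕1⊕0⊕0⊕0 = 0
Syndrome s8…s1 = 0010 → error at position 2.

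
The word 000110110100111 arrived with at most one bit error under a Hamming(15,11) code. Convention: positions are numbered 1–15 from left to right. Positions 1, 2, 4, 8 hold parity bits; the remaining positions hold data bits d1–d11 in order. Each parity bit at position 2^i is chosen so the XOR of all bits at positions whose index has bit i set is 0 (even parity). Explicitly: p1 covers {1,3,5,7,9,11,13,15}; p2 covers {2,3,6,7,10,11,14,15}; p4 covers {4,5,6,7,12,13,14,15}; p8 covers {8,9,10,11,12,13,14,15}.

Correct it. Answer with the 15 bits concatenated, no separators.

000110100100111

s1 (pos 1,3,5,7,9,11,13,15): 0⊕0⊕1⊕1⊕0⊕0⊕1⊕1 = 0
s2 (pos 2,3,6,7,10,11,14,15): 0⊕0⊕0⊕1⊕1⊕0⊕1⊕1 = 0
s4 (pos 4,5,6,7,12,13,14,15): 1⊕1⊕0⊕1⊕0⊕1⊕1⊕1 = 0
s8 (pos 8,9,10,11,12,13,14,15): 1⊕0⊕1⊕0⊕0⊕1⊕1⊕1 = 1
Syndrome s8…s1 = 1000 → error at position 8.
Flip position 8: 000110110100111 → 000110100100111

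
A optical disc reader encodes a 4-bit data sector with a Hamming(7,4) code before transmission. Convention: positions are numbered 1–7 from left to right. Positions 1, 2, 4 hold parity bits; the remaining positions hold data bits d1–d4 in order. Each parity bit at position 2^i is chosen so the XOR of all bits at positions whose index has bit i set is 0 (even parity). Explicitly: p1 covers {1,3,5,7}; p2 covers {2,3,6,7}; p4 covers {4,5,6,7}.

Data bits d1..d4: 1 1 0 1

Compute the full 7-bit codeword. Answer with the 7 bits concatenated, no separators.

1010101

Place data at non-parity positions: p1 p2 1 p4 1 0 1
p1 (pos 1,3,5,7): XOR of data positions = 1⊕1⊕1 = 1
p2 (pos 2,3,6,7): XOR of data positions = 1⊕0⊕1 = 0
p4 (pos 4,5,6,7): XOR of data positions = 1⊕0⊕1 = 0
Codeword: 1010101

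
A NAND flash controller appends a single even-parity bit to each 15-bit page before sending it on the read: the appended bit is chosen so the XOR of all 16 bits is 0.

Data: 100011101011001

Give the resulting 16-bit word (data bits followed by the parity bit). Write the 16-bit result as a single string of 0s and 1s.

XOR of the 15 data bits: 1⊕0⊕0⊕0⊕1⊕1⊕1⊕0⊕1⊕0⊕1⊕1⊕0⊕0⊕1 = 0
Parity bit = 0 (so all 16 bits XOR to 0).

1000111010110010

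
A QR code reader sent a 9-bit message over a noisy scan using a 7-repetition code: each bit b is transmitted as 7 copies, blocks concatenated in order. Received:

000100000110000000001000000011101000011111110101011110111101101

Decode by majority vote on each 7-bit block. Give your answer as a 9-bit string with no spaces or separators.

000011111

Block 1 (0001000): 1 one → 0
Block 2 (0011000): 2 ones → 0
Block 3 (0000001): 1 one → 0
Block 4 (0000000): 0 ones → 0
Block 5 (1110100): 4 ones → 1
Block 6 (0011111): 5 ones → 1
Block 7 (1101010): 4 ones → 1
Block 8 (1111011): 6 ones → 1
Block 9 (1101101): 5 ones → 1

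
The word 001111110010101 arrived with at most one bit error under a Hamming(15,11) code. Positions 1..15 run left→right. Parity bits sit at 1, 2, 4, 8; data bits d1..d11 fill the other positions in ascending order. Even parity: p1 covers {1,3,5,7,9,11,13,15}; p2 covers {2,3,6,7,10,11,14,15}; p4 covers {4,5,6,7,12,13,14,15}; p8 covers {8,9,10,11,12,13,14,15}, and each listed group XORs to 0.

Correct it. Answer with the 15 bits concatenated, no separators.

s1 (pos 1,3,5,7,9,11,13,15): 0⊕1⊕1⊕1⊕0⊕1⊕1⊕1 = 0
s2 (pos 2,3,6,7,10,11,14,15): 0⊕1⊕1⊕1⊕0⊕1⊕0⊕1 = 1
s4 (pos 4,5,6,7,12,13,14,15): 1⊕1⊕1⊕1⊕0⊕1⊕0⊕1 = 0
s8 (pos 8,9,10,11,12,13,14,15): 1⊕0⊕0⊕1⊕0⊕1⊕0⊕1 = 0
Syndrome s8…s1 = 0010 → error at position 2.
Flip position 2: 001111110010101 → 011111110010101

011111110010101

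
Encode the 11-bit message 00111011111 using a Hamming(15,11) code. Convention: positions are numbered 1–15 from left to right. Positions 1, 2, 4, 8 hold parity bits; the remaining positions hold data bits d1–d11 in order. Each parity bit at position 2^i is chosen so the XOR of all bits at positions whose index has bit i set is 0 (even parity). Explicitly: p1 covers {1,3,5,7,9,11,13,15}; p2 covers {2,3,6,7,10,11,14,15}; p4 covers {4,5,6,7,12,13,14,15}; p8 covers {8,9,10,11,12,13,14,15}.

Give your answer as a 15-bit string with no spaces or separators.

Place data at non-parity positions: p1 p2 0 p4 0 1 1 p8 1 0 1 1 1 1 1
p1 (pos 1,3,5,7,9,11,13,15): XOR of data positions = 0⊕0⊕1⊕1⊕1⊕1⊕1 = 1
p2 (pos 2,3,6,7,10,11,14,15): XOR of data positions = 0⊕1⊕1⊕0⊕1⊕1⊕1 = 1
p4 (pos 4,5,6,7,12,13,14,15): XOR of data positions = 0⊕1⊕1⊕1⊕1⊕1⊕1 = 0
p8 (pos 8,9,10,11,12,13,14,15): XOR of data positions = 1⊕0⊕1⊕1⊕1⊕1⊕1 = 0
Codeword: 110001101011111

110001101011111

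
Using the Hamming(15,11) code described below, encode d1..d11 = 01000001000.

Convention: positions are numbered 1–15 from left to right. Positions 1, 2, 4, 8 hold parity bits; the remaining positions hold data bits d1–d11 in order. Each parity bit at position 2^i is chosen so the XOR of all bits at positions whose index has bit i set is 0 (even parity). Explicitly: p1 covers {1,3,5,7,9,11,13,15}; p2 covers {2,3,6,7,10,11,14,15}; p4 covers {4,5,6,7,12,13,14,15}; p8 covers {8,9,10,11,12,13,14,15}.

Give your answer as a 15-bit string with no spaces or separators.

100010010001000

Place data at non-parity positions: p1 p2 0 p4 1 0 0 p8 0 0 0 1 0 0 0
p1 (pos 1,3,5,7,9,11,13,15): XOR of data positions = 0⊕1⊕0⊕0⊕0⊕0⊕0 = 1
p2 (pos 2,3,6,7,10,11,14,15): XOR of data positions = 0⊕0⊕0⊕0⊕0⊕0⊕0 = 0
p4 (pos 4,5,6,7,12,13,14,15): XOR of data positions = 1⊕0⊕0⊕1⊕0⊕0⊕0 = 0
p8 (pos 8,9,10,11,12,13,14,15): XOR of data positions = 0⊕0⊕0⊕1⊕0⊕0⊕0 = 1
Codeword: 100010010001000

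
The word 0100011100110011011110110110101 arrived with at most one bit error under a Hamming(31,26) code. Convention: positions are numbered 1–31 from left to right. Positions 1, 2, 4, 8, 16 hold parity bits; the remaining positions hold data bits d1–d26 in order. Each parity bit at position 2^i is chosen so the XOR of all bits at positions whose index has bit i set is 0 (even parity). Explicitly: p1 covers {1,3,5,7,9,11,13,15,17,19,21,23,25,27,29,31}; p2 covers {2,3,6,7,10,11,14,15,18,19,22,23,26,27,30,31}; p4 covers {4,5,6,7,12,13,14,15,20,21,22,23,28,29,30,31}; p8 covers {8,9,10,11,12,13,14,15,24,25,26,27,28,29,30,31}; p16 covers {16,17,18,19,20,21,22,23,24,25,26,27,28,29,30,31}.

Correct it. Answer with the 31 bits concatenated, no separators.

0100011100110011011110110110100

s1 (pos 1,3,5,7,9,11,13,15,17,19,21,23,25,27,29,31): 0⊕0⊕0⊕1⊕0⊕1⊕0⊕1⊕0⊕1⊕1⊕1⊕0⊕1⊕1⊕1 = 1
s2 (pos 2,3,6,7,10,11,14,15,18,19,22,23,26,27,30,31): 1⊕0⊕1⊕1⊕0⊕1⊕0⊕1⊕1⊕1⊕0⊕1⊕1⊕1⊕0⊕1 = 1
s4 (pos 4,5,6,7,12,13,14,15,20,21,22,23,28,29,30,31): 0⊕0⊕1⊕1⊕1⊕0⊕0⊕1⊕1⊕1⊕0⊕1⊕0⊕1⊕0⊕1 = 1
s8 (pos 8,9,10,11,12,13,14,15,24,25,26,27,28,29,30,31): 1⊕0⊕0⊕1⊕1⊕0⊕0⊕1⊕1⊕0⊕1⊕1⊕0⊕1⊕0⊕1 = 1
s16 (pos 16,17,18,19,20,21,22,23,24,25,26,27,28,29,30,31): 1⊕0⊕1⊕1⊕1⊕1⊕0⊕1⊕1⊕0⊕1⊕1⊕0⊕1⊕0⊕1 = 1
Syndrome s16…s1 = 11111 → error at position 31.
Flip position 31: 0100011100110011011110110110101 → 0100011100110011011110110110100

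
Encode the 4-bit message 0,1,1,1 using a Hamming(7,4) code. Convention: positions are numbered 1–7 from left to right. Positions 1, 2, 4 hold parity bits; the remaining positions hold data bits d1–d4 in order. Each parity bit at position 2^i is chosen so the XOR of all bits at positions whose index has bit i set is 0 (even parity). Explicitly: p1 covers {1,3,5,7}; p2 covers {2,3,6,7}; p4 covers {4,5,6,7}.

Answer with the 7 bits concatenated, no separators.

0001111

Place data at non-parity positions: p1 p2 0 p4 1 1 1
p1 (pos 1,3,5,7): XOR of data positions = 0⊕1⊕1 = 0
p2 (pos 2,3,6,7): XOR of data positions = 0⊕1⊕1 = 0
p4 (pos 4,5,6,7): XOR of data positions = 1⊕1⊕1 = 1
Codeword: 0001111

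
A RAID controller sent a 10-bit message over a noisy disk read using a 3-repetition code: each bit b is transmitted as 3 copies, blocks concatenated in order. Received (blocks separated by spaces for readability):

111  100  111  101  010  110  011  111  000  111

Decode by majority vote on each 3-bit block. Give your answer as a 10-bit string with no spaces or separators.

Block 1 (111): 3 ones → 1
Block 2 (100): 1 one → 0
Block 3 (111): 3 ones → 1
Block 4 (101): 2 ones → 1
Block 5 (010): 1 one → 0
Block 6 (110): 2 ones → 1
Block 7 (011): 2 ones → 1
Block 8 (111): 3 ones → 1
Block 9 (000): 0 ones → 0
Block 10 (111): 3 ones → 1

1011011101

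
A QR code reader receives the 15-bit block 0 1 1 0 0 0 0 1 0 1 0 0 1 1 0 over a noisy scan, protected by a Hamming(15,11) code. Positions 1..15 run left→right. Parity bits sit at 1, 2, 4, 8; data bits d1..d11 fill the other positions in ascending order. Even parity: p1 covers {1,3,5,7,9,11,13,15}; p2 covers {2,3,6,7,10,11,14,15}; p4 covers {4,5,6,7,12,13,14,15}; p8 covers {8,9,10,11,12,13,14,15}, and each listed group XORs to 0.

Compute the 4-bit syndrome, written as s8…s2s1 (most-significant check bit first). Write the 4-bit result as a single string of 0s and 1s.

0000

s1 (pos 1,3,5,7,9,11,13,15): 0⊕1⊕0⊕0⊕0⊕0⊕1⊕0 = 0
s2 (pos 2,3,6,7,10,11,14,15): 1⊕1⊕0⊕0⊕1⊕0⊕1⊕0 = 0
s4 (pos 4,5,6,7,12,13,14,15): 0⊕0⊕0⊕0⊕0⊕1⊕1⊕0 = 0
s8 (pos 8,9,10,11,12,13,14,15): 1⊕0⊕1⊕0⊕0⊕1⊕1⊕0 = 0
Syndrome s8…s1 = 0000 → no error.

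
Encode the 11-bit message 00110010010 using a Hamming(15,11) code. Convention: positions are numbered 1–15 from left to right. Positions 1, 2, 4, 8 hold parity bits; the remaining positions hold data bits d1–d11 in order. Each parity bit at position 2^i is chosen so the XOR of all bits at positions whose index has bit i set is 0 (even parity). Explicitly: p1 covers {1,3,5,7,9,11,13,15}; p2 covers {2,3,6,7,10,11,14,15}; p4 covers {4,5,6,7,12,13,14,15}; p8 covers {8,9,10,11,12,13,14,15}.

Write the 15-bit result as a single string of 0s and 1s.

Place data at non-parity positions: p1 p2 0 p4 0 1 1 p8 0 0 1 0 0 1 0
p1 (pos 1,3,5,7,9,11,13,15): XOR of data positions = 0⊕0⊕1⊕0⊕1⊕0⊕0 = 0
p2 (pos 2,3,6,7,10,11,14,15): XOR of data positions = 0⊕1⊕1⊕0⊕1⊕1⊕0 = 0
p4 (pos 4,5,6,7,12,13,14,15): XOR of data positions = 0⊕1⊕1⊕0⊕0⊕1⊕0 = 1
p8 (pos 8,9,10,11,12,13,14,15): XOR of data positions = 0⊕0⊕1⊕0⊕0⊕1⊕0 = 0
Codeword: 000101100010010

000101100010010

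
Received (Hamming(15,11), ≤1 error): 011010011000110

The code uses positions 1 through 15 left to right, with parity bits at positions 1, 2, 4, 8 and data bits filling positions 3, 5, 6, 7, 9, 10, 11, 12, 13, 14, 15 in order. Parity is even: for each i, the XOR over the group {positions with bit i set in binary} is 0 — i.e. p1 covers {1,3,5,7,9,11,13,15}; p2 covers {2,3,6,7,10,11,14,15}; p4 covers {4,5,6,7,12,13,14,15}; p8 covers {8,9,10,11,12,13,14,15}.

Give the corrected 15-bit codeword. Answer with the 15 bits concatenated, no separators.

s1 (pos 1,3,5,7,9,11,13,15): 0⊕1⊕1⊕0⊕1⊕0⊕1⊕0 = 0
s2 (pos 2,3,6,7,10,11,14,15): 1⊕1⊕0⊕0⊕0⊕0⊕1⊕0 = 1
s4 (pos 4,5,6,7,12,13,14,15): 0⊕1⊕0⊕0⊕0⊕1⊕1⊕0 = 1
s8 (pos 8,9,10,11,12,13,14,15): 1⊕1⊕0⊕0⊕0⊕1⊕1⊕0 = 0
Syndrome s8…s1 = 0110 → error at position 6.
Flip position 6: 011010011000110 → 011011011000110

011011011000110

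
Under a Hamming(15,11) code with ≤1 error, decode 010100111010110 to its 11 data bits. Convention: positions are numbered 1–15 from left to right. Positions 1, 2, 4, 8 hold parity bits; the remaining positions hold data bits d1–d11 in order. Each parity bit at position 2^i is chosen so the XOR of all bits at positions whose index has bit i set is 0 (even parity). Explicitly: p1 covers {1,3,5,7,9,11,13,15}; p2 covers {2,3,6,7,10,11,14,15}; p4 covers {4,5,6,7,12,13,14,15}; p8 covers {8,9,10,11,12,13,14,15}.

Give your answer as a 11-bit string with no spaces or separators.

s1 (pos 1,3,5,7,9,11,13,15): 0⊕0⊕0⊕1⊕1⊕1⊕1⊕0 = 0
s2 (pos 2,3,6,7,10,11,14,15): 1⊕0⊕0⊕1⊕0⊕1⊕1⊕0 = 0
s4 (pos 4,5,6,7,12,13,14,15): 1⊕0⊕0⊕1⊕0⊕1⊕1⊕0 = 0
s8 (pos 8,9,10,11,12,13,14,15): 1⊕1⊕0⊕1⊕0⊕1⊕1⊕0 = 1
Syndrome s8…s1 = 1000 → error at position 8.
Flip position 8: 010100111010110 → 010100101010110
Read data bits from positions 3,5,6,7,9,10,11,12,13,14,15: 00011010110

00011010110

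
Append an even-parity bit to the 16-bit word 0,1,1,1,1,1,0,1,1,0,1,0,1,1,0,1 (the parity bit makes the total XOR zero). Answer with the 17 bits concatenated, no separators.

XOR of the 16 data bits: 0⊕1⊕1⊕1⊕1⊕1⊕0⊕1⊕1⊕0⊕1⊕0⊕1⊕1⊕0⊕1 = 1
Parity bit = 1 (so all 17 bits XOR to 0).

01111101101011011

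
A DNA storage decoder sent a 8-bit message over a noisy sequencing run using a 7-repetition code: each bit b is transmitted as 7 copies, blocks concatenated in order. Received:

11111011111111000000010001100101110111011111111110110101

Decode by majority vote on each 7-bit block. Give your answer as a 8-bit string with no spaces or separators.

11001111

Block 1 (1111101): 6 ones → 1
Block 2 (1111111): 7 ones → 1
Block 3 (0000000): 0 ones → 0
Block 4 (1000110): 3 ones → 0
Block 5 (0101110): 4 ones → 1
Block 6 (1110111): 6 ones → 1
Block 7 (1111111): 7 ones → 1
Block 8 (0110101): 4 ones → 1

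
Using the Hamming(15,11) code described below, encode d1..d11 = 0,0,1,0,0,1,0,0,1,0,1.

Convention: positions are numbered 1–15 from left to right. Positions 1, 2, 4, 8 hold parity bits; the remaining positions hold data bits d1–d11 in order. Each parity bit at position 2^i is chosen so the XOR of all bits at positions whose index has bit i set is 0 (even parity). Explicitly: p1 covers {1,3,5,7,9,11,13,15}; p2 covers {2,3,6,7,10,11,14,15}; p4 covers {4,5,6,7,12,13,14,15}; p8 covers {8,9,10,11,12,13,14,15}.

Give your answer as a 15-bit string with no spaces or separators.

Place data at non-parity positions: p1 p2 0 p4 0 1 0 p8 0 1 0 0 1 0 1
p1 (pos 1,3,5,7,9,11,13,15): XOR of data positions = 0⊕0⊕0⊕0⊕0⊕1⊕1 = 0
p2 (pos 2,3,6,7,10,11,14,15): XOR of data positions = 0⊕1⊕0⊕1⊕0⊕0⊕1 = 1
p4 (pos 4,5,6,7,12,13,14,15): XOR of data positions = 0⊕1⊕0⊕0⊕1⊕0⊕1 = 1
p8 (pos 8,9,10,11,12,13,14,15): XOR of data positions = 0⊕1⊕0⊕0⊕1⊕0⊕1 = 1
Codeword: 010101010100101

010101010100101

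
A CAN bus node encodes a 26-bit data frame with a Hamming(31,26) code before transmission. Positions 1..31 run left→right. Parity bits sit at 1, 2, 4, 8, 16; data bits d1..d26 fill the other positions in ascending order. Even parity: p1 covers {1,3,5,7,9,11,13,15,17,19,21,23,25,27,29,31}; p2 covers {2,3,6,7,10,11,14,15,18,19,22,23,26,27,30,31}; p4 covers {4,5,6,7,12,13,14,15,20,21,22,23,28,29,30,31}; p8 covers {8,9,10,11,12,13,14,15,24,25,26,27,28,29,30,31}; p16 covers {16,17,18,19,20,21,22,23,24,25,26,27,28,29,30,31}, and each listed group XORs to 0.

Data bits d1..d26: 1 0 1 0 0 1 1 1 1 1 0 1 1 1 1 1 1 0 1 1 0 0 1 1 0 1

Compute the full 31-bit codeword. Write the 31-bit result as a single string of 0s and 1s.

1110010001111101111111011001101

Place data at non-parity positions: p1 p2 1 p4 0 1 0 p8 0 1 1 1 1 1 0 p16 1 1 1 1 1 1 0 1 1 0 0 1 1 0 1
p1 (pos 1,3,5,7,9,11,13,15,17,19,21,23,25,27,29,31): XOR of data positions = 1⊕0⊕0⊕0⊕1⊕1⊕0⊕1⊕1⊕1⊕0⊕1⊕0⊕1⊕1 = 1
p2 (pos 2,3,6,7,10,11,14,15,18,19,22,23,26,27,30,31): XOR of data positions = 1⊕1⊕0⊕1⊕1⊕1⊕0⊕1⊕1⊕1⊕0⊕0⊕0⊕0⊕1 = 1
p4 (pos 4,5,6,7,12,13,14,15,20,21,22,23,28,29,30,31): XOR of data positions = 0⊕1⊕0⊕1⊕1⊕1⊕0⊕1⊕1⊕1⊕0⊕1⊕1⊕0⊕1 = 0
p8 (pos 8,9,10,11,12,13,14,15,24,25,26,27,28,29,30,31): XOR of data positions = 0⊕1⊕1⊕1⊕1⊕1⊕0⊕1⊕1⊕0⊕0⊕1⊕1⊕0⊕1 = 0
p16 (pos 16,17,18,19,20,21,22,23,24,25,26,27,28,29,30,31): XOR of data positions = 1⊕1⊕1⊕1⊕1⊕1⊕0⊕1⊕1⊕0⊕0⊕1⊕1⊕0⊕1 = 1
Codeword: 1110010001111101111111011001101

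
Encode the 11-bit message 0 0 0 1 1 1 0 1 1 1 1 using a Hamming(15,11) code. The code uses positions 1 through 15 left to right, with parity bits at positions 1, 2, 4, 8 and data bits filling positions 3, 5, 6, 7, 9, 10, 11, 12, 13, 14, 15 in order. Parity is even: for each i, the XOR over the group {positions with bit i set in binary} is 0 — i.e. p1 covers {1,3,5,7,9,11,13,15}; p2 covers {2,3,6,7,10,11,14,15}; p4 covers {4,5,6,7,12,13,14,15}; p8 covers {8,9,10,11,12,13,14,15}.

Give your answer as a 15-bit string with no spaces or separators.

000100101101111

Place data at non-parity positions: p1 p2 0 p4 0 0 1 p8 1 1 0 1 1 1 1
p1 (pos 1,3,5,7,9,11,13,15): XOR of data positions = 0⊕0⊕1⊕1⊕0⊕1⊕1 = 0
p2 (pos 2,3,6,7,10,11,14,15): XOR of data positions = 0⊕0⊕1⊕1⊕0⊕1⊕1 = 0
p4 (pos 4,5,6,7,12,13,14,15): XOR of data positions = 0⊕0⊕1⊕1⊕1⊕1⊕1 = 1
p8 (pos 8,9,10,11,12,13,14,15): XOR of data positions = 1⊕1⊕0⊕1⊕1⊕1⊕1 = 0
Codeword: 000100101101111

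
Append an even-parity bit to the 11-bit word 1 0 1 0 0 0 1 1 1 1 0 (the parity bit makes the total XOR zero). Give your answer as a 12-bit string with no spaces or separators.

101000111100

XOR of the 11 data bits: 1⊕0⊕1⊕0⊕0⊕0⊕1⊕1⊕1⊕1⊕0 = 0
Parity bit = 0 (so all 12 bits XOR to 0).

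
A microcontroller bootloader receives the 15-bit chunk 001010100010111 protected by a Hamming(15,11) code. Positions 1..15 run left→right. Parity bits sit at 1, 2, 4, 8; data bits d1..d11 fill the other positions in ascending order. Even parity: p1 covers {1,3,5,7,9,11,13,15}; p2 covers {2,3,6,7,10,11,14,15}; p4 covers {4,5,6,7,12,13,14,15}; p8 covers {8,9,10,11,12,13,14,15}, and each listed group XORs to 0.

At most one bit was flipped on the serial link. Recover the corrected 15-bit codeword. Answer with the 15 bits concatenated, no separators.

s1 (pos 1,3,5,7,9,11,13,15): 0⊕1⊕1⊕1⊕0⊕1⊕1⊕1 = 0
s2 (pos 2,3,6,7,10,11,14,15): 0⊕1⊕0⊕1⊕0⊕1⊕1⊕1 = 1
s4 (pos 4,5,6,7,12,13,14,15): 0⊕1⊕0⊕1⊕0⊕1⊕1⊕1 = 1
s8 (pos 8,9,10,11,12,13,14,15): 0⊕0⊕0⊕1⊕0⊕1⊕1⊕1 = 0
Syndrome s8…s1 = 0110 → error at position 6.
Flip position 6: 001010100010111 → 001011100010111

001011100010111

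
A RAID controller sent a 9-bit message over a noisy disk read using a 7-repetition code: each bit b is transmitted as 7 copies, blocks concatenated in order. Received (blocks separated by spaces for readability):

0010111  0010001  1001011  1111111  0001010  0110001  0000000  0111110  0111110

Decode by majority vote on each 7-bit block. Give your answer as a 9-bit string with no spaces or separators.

Block 1 (0010111): 4 ones → 1
Block 2 (0010001): 2 ones → 0
Block 3 (1001011): 4 ones → 1
Block 4 (1111111): 7 ones → 1
Block 5 (0001010): 2 ones → 0
Block 6 (0110001): 3 ones → 0
Block 7 (0000000): 0 ones → 0
Block 8 (0111110): 5 ones → 1
Block 9 (0111110): 5 ones → 1

101100011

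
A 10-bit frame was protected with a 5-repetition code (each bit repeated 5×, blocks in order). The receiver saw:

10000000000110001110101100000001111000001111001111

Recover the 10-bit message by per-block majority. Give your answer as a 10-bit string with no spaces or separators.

0001101011

Block 1 (10000): 1 one → 0
Block 2 (00000): 0 ones → 0
Block 3 (01100): 2 ones → 0
Block 4 (01110): 3 ones → 1
Block 5 (10110): 3 ones → 1
Block 6 (00000): 0 ones → 0
Block 7 (01111): 4 ones → 1
Block 8 (00000): 0 ones → 0
Block 9 (11110): 4 ones → 1
Block 10 (01111): 4 ones → 1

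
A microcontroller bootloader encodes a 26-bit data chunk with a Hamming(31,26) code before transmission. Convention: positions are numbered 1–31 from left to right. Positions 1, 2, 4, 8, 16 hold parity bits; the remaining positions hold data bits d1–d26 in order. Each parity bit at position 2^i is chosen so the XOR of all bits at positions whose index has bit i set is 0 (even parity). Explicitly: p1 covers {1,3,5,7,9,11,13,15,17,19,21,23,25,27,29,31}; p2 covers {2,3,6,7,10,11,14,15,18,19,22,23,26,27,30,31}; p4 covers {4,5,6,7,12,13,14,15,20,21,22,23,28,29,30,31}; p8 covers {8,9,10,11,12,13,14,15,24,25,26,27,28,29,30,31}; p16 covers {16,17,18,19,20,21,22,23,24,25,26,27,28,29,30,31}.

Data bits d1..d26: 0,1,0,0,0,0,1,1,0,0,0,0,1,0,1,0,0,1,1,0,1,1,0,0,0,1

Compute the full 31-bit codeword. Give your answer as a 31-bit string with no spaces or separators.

Place data at non-parity positions: p1 p2 0 p4 1 0 0 p8 0 0 1 1 0 0 0 p16 0 1 0 1 0 0 1 1 0 1 1 0 0 0 1
p1 (pos 1,3,5,7,9,11,13,15,17,19,21,23,25,27,29,31): XOR of data positions = 0⊕1⊕0⊕0⊕1⊕0⊕0⊕0⊕0⊕0⊕1⊕0⊕1⊕0⊕1 = 1
p2 (pos 2,3,6,7,10,11,14,15,18,19,22,23,26,27,30,31): XOR of data positions = 0⊕0⊕0⊕0⊕1⊕0⊕0⊕1⊕0⊕0⊕1⊕1⊕1⊕0⊕1 = 0
p4 (pos 4,5,6,7,12,13,14,15,20,21,22,23,28,29,30,31): XOR of data positions = 1⊕0⊕0⊕1⊕0⊕0⊕0⊕1⊕0⊕0⊕1⊕0⊕0⊕0⊕1 = 1
p8 (pos 8,9,10,11,12,13,14,15,24,25,26,27,28,29,30,31): XOR of data positions = 0⊕0⊕1⊕1⊕0⊕0⊕0⊕1⊕0⊕1⊕1⊕0⊕0⊕0⊕1 = 0
p16 (pos 16,17,18,19,20,21,22,23,24,25,26,27,28,29,30,31): XOR of data positions = 0⊕1⊕0⊕1⊕0⊕0⊕1⊕1⊕0⊕1⊕1⊕0⊕0⊕0⊕1 = 1
Codeword: 1001100000110001010100110110001

1001100000110001010100110110001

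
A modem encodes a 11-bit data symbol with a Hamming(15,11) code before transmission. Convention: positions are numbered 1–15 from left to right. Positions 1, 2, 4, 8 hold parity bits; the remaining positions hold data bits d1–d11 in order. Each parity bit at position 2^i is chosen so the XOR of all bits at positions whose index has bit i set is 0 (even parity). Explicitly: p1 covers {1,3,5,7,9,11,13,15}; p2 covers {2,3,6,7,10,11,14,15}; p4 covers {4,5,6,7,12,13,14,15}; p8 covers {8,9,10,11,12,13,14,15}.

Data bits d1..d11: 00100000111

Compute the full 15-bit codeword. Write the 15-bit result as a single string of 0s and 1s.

010001010000111

Place data at non-parity positions: p1 p2 0 p4 0 1 0 p8 0 0 0 0 1 1 1
p1 (pos 1,3,5,7,9,11,13,15): XOR of data positions = 0⊕0⊕0⊕0⊕0⊕1⊕1 = 0
p2 (pos 2,3,6,7,10,11,14,15): XOR of data positions = 0⊕1⊕0⊕0⊕0⊕1⊕1 = 1
p4 (pos 4,5,6,7,12,13,14,15): XOR of data positions = 0⊕1⊕0⊕0⊕1⊕1⊕1 = 0
p8 (pos 8,9,10,11,12,13,14,15): XOR of data positions = 0⊕0⊕0⊕0⊕1⊕1⊕1 = 1
Codeword: 010001010000111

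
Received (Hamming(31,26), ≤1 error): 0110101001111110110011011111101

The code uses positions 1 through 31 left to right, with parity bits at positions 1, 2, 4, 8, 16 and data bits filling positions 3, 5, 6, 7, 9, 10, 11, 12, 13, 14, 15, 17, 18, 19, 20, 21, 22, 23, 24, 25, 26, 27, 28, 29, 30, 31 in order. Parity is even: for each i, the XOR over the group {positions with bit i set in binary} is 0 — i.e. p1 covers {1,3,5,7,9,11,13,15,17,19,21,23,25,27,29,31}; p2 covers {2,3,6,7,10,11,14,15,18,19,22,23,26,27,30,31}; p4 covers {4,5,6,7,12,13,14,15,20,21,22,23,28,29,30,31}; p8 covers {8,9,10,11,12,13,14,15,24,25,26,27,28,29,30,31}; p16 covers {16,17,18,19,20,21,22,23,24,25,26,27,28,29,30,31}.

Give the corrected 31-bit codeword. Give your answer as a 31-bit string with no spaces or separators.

0110101001111110110011011110101

s1 (pos 1,3,5,7,9,11,13,15,17,19,21,23,25,27,29,31): 0⊕1⊕1⊕1⊕0⊕1⊕1⊕1⊕1⊕0⊕1⊕0⊕1⊕1⊕1⊕1 = 0
s2 (pos 2,3,6,7,10,11,14,15,18,19,22,23,26,27,30,31): 1⊕1⊕0⊕1⊕1⊕1⊕1⊕1⊕1⊕0⊕1⊕0⊕1⊕1⊕0⊕1 = 0
s4 (pos 4,5,6,7,12,13,14,15,20,21,22,23,28,29,30,31): 0⊕1⊕0⊕1⊕1⊕1⊕1⊕1⊕0⊕1⊕1⊕0⊕1⊕1⊕0⊕1 = 1
s8 (pos 8,9,10,11,12,13,14,15,24,25,26,27,28,29,30,31): 0⊕0⊕1⊕1⊕1⊕1⊕1⊕1⊕1⊕1⊕1⊕1⊕1⊕1⊕0⊕1 = 1
s16 (pos 16,17,18,19,20,21,22,23,24,25,26,27,28,29,30,31): 0⊕1⊕1⊕0⊕0⊕1⊕1⊕0⊕1⊕1⊕1⊕1⊕1⊕1⊕0⊕1 = 1
Syndrome s16…s1 = 11100 → error at position 28.
Flip position 28: 0110101001111110110011011111101 → 0110101001111110110011011110101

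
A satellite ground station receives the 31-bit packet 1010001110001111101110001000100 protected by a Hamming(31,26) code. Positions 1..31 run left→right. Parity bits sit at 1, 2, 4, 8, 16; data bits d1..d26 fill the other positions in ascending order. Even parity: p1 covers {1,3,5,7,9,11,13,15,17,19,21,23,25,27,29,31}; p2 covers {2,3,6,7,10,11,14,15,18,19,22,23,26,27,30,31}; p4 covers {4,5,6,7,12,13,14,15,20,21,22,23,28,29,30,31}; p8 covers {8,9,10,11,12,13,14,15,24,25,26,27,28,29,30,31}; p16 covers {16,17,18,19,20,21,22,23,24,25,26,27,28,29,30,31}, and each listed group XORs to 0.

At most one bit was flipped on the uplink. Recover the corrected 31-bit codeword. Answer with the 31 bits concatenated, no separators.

1010001110001111101110001000101

s1 (pos 1,3,5,7,9,11,13,15,17,19,21,23,25,27,29,31): 1⊕1⊕0⊕1⊕1⊕0⊕1⊕1⊕1⊕1⊕1⊕0⊕1⊕0⊕1⊕0 = 1
s2 (pos 2,3,6,7,10,11,14,15,18,19,22,23,26,27,30,31): 0⊕1⊕0⊕1⊕0⊕0⊕1⊕1⊕0⊕1⊕0⊕0⊕0⊕0⊕0⊕0 = 1
s4 (pos 4,5,6,7,12,13,14,15,20,21,22,23,28,29,30,31): 0⊕0⊕0⊕1⊕0⊕1⊕1⊕1⊕1⊕1⊕0⊕0⊕0⊕1⊕0⊕0 = 1
s8 (pos 8,9,10,11,12,13,14,15,24,25,26,27,28,29,30,31): 1⊕1⊕0⊕0⊕0⊕1⊕1⊕1⊕0⊕1⊕0⊕0⊕0⊕1⊕0⊕0 = 1
s16 (pos 16,17,18,19,20,21,22,23,24,25,26,27,28,29,30,31): 1⊕1⊕0⊕1⊕1⊕1⊕0⊕0⊕0⊕1⊕0⊕0⊕0⊕1⊕0⊕0 = 1
Syndrome s16…s1 = 11111 → error at position 31.
Flip position 31: 1010001110001111101110001000100 → 1010001110001111101110001000101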